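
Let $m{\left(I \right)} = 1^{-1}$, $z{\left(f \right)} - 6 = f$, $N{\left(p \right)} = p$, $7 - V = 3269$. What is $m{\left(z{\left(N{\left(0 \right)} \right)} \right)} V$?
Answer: $-3262$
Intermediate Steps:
$V = -3262$ ($V = 7 - 3269 = -3262$)
$z{\left(f \right)} = 6 + f$
$m{\left(I \right)} = 1$
$m{\left(z{\left(N{\left(0 \right)} \right)} \right)} V = 1 \left(-3262\right) = -3262$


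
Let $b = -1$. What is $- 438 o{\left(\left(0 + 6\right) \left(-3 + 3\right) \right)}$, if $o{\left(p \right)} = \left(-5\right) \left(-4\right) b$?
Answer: $8760$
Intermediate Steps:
$o{\left(p \right)} = -20$ ($o{\left(p \right)} = \left(-5\right) \left(-4\right) \left(-1\right) = 20 \left(-1\right) = -20$)
$- 438 o{\left(\left(0 + 6\right) \left(-3 + 3\right) \right)} = \left(-438\right) \left(-20\right) = 8760$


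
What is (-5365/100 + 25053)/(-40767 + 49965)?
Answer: 499987/183960 ≈ 2.7179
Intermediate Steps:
(-5365/100 + 25053)/(-40767 + 49965) = (-5365/100 + 25053)/9198 = (-145*37/100 + 25053)*(1/9198) = (-1073/20 + 25053)*(1/9198) = (499987/20)*(1/9198) = 499987/183960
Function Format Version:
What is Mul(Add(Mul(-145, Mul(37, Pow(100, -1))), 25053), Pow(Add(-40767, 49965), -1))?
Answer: Rational(499987, 183960) ≈ 2.7179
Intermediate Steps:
Mul(Add(Mul(-145, Mul(37, Pow(100, -1))), 25053), Pow(Add(-40767, 49965), -1)) = Mul(Add(Mul(-145, Mul(37, Rational(1, 100))), 25053), Pow(9198, -1)) = Mul(Add(Mul(-145, Rational(37, 100)), 25053), Rational(1, 9198)) = Mul(Add(Rational(-1073, 20), 25053), Rational(1, 9198)) = Mul(Rational(499987, 20), Rational(1, 9198)) = Rational(499987, 183960)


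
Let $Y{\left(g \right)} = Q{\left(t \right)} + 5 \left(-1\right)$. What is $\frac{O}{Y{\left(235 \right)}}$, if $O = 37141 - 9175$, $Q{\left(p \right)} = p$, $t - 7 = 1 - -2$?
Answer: $\frac{27966}{5} \approx 5593.2$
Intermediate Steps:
$t = 10$ ($t = 7 + \left(1 - -2\right) = 7 + \left(1 + 2\right) = 7 + 3 = 10$)
$Y{\left(g \right)} = 5$ ($Y{\left(g \right)} = 10 + 5 \left(-1\right) = 10 - 5 = 5$)
$O = 27966$ ($O = 37141 - 9175 = 27966$)
$\frac{O}{Y{\left(235 \right)}} = \frac{27966}{5}$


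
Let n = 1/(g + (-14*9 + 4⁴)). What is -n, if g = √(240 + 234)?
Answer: -65/8213 + √474/16426 ≈ -0.0065889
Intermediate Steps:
g = √474 ≈ 21.772
n = 1/(130 + √474) (n = 1/(√474 + (-14*9 + 4⁴)) = 1/(√474 + (-126 + 256)) = 1/(√474 + 130) = 1/(130 + √474) ≈ 0.0065888)
-n = -(65/8213 - √474/16426) = -65/8213 + √474/16426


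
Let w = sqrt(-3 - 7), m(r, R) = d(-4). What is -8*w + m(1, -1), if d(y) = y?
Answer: -4 - 8*I*sqrt(10) ≈ -4.0 - 25.298*I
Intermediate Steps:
m(r, R) = -4
w = I*sqrt(10) (w = sqrt(-10) = I*sqrt(10) ≈ 3.1623*I)
-8*w + m(1, -1) = -8*I*sqrt(10) - 4 = -4 - 8*I*sqrt(10)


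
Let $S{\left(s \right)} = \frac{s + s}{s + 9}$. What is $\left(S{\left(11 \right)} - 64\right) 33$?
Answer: $- \frac{20757}{10} \approx -2075.7$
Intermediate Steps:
$S{\left(s \right)} = \frac{2 s}{9 + s}$
$\left(S{\left(11 \right)} - 64\right) 33 = \left(2 \cdot 11 \frac{1}{9 + 11} - 64\right) 33 = \left(2 \cdot 11 \cdot \frac{1}{20} - 64\right) 33 = \left(\frac{11}{10} - 64\right) 33 = \left(- \frac{629}{10}\right) 33 = - \frac{20757}{10}$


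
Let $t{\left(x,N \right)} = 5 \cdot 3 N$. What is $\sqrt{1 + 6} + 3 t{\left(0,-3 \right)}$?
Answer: $-135 + \sqrt{7} \approx -132.35$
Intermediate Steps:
$t{\left(x,N \right)} = 15 N$
$\sqrt{1 + 6} + 3 t{\left(0,-3 \right)} = \sqrt{1 + 6} + 3 \cdot 15 \left(-3\right) = \sqrt{7} + 3 \left(-45\right) = \sqrt{7} - 135 = -135 + \sqrt{7}$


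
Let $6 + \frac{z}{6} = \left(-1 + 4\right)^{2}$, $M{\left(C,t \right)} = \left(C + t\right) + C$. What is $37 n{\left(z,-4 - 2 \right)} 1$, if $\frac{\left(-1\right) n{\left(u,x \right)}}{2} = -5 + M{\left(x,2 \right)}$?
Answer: $1110$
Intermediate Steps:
$M{\left(C,t \right)} = t + 2 C$
$z = 18$ ($z = -36 + 6 \left(-1 + 4\right)^{2} = -36 + 6 \cdot 3^{2} = -36 + 6 \cdot 9 = -36 + 54 = 18$)
$n{\left(u,x \right)} = 6 - 4 x$ ($n{\left(u,x \right)} = - 2 \left(-5 + \left(2 + 2 x\right)\right) = - 2 \left(-3 + 2 x\right) = 6 - 4 x$)
$37 n{\left(z,-4 - 2 \right)} 1 = 37 \left(6 - 4 \left(-4 - 2\right)\right) 1 = 37 \left(6 - -24\right) 1 = 37 \left(6 + 24\right) 1 = 37 \cdot 30 \cdot 1 = 1110 \cdot 1 = 1110$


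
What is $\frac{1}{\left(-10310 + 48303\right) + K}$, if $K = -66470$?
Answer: $- \frac{1}{28477} \approx -3.5116 \cdot 10^{-5}$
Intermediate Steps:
$\frac{1}{\left(-10310 + 48303\right) + K} = \frac{1}{\left(-10310 + 48303\right) - 66470} = \frac{1}{37993 - 66470} = \frac{1}{-28477} = - \frac{1}{28477}$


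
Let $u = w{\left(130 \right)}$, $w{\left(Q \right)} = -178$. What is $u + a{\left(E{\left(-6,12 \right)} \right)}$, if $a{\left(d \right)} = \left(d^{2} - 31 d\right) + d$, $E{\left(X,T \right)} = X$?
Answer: $38$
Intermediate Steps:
$u = -178$
$a{\left(d \right)} = d^{2} - 30 d$
$u + a{\left(E{\left(-6,12 \right)} \right)} = -178 - 6 \left(-30 - 6\right) = -178 - -216 = -178 + 216 = 38$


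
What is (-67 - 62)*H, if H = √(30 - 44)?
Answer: -129*I*√14 ≈ -482.67*I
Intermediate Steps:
H = I*√14 (H = √(-14) = I*√14 ≈ 3.7417*I)
(-67 - 62)*H = (-67 - 62)*(I*√14) = -129*I*√14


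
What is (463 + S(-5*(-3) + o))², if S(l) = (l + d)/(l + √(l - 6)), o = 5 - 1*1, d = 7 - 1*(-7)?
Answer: 1453522231/6728 - 593087*√13/6728 ≈ 2.1572e+5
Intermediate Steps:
d = 14 (d = 7 + 7 = 14)
o = 4 (o = 5 - 1 = 4)
S(l) = (14 + l)/(l + √(-6 + l)) (S(l) = (l + 14)/(l + √(l - 6)) = (14 + l)/(l + √(-6 + l)))
(463 + S(-5*(-3) + o))² = (463 + (14 + (-5*(-3) + 4))/((-5*(-3) + 4) + √(-6 + (-5*(-3) + 4))))² = (463 + (14 + (15 + 4))/((15 + 4) + √(-6 + (15 + 4))))² = (463 + (14 + 19)/(19 + √(-6 + 19)))² = (463 + 33/(19 + √13))²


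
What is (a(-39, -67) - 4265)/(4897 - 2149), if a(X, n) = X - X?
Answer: -4265/2748 ≈ -1.5520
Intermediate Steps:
a(X, n) = 0
(a(-39, -67) - 4265)/(4897 - 2149) = (0 - 4265)/(4897 - 2149) = -4265/2748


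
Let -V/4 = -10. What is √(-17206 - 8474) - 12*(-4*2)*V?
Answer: 3840 + 4*I*√1605 ≈ 3840.0 + 160.25*I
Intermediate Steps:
V = 40 (V = -4*(-10) = 40)
√(-17206 - 8474) - 12*(-4*2)*V = √(-17206 - 8474) - 12*-4*2*40 = √(-25680) - 12*(-8*40) = 4*I*√1605 - 12*(-320) = 4*I*√1605 - 1*(-3840) = 4*I*√1605 + 3840 = 3840 + 4*I*√1605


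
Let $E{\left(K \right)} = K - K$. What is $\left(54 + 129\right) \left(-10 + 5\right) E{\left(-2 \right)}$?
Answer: $0$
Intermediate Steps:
$E{\left(K \right)} = 0$
$\left(54 + 129\right) \left(-10 + 5\right) E{\left(-2 \right)} = \left(54 + 129\right) \left(-10 + 5\right) 0 = 183 \left(-5\right) 0 = \left(-915\right) 0 = 0$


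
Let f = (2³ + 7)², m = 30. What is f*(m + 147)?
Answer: 39825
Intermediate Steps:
f = 225 (f = (8 + 7)² = 15² = 225)
f*(m + 147) = 225*(30 + 147) = 225*177 = 39825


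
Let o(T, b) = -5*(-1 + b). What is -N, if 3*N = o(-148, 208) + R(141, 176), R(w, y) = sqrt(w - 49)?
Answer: 345 - 2*sqrt(23)/3 ≈ 341.80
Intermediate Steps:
R(w, y) = sqrt(-49 + w)
o(T, b) = 5 - 5*b
N = -345 + 2*sqrt(23)/3 (N = ((5 - 5*208) + sqrt(-49 + 141))/3 = ((5 - 1040) + sqrt(92))/3 = (-1035 + 2*sqrt(23))/3 = -345 + 2*sqrt(23)/3 ≈ -341.80)
-N = -(-345 + 2*sqrt(23)/3) = 345 - 2*sqrt(23)/3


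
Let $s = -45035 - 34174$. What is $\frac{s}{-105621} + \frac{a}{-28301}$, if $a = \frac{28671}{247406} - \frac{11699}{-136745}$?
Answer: $\frac{25279740900913227787}{33709513515054485290} \approx 0.74993$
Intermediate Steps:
$s = -79209$ ($s = -45035 - 34174 = -79209$)
$a = \frac{6815018689}{33831533470}$ ($a = 28671 \cdot \frac{1}{247406} - - \frac{11699}{136745} = \frac{28671}{247406} + \frac{11699}{136745} = \frac{6815018689}{33831533470} \approx 0.20144$)
$\frac{s}{-105621} + \frac{a}{-28301} = - \frac{79209}{-105621} + \frac{6815018689}{33831533470 \left(-28301\right)} = \left(-79209\right) \left(- \frac{1}{105621}\right) + \frac{6815018689}{33831533470} \left(- \frac{1}{28301}\right) = \frac{26403}{35207} - \frac{6815018689}{957466228734470} = \frac{25279740900913227787}{33709513515054485290}$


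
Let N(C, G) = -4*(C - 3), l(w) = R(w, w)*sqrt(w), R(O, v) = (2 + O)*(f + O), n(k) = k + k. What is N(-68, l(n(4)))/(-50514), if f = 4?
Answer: -142/25257 ≈ -0.0056222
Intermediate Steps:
n(k) = 2*k
R(O, v) = (2 + O)*(4 + O)
l(w) = sqrt(w)*(8 + w**2 + 6*w) (l(w) = (8 + w**2 + 6*w)*sqrt(w) = sqrt(w)*(8 + w**2 + 6*w))
N(C, G) = 12 - 4*C (N(C, G) = -4*(-3 + C) = 12 - 4*C)
N(-68, l(n(4)))/(-50514) = (12 - 4*(-68))/(-50514) = (12 + 272)*(-1/50514) = 284*(-1/50514) = -142/25257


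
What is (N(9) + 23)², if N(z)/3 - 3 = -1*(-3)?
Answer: 1681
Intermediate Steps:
N(z) = 18 (N(z) = 9 + 3*(-1*(-3)) = 9 + 3*3 = 9 + 9 = 18)
(N(9) + 23)² = (18 + 23)² = 41² = 1681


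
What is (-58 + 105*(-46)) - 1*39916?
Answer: -44804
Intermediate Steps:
(-58 + 105*(-46)) - 1*39916 = (-58 - 4830) - 39916 = -4888 - 39916 = -44804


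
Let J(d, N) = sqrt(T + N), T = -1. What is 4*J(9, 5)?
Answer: 8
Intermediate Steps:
J(d, N) = sqrt(-1 + N)
4*J(9, 5) = 4*sqrt(-1 + 5) = 4*sqrt(4) = 4*2 = 8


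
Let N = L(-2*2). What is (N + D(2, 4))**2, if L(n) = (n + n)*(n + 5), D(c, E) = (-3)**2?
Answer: 1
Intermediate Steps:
D(c, E) = 9
L(n) = 2*n*(5 + n) (L(n) = (2*n)*(5 + n) = 2*n*(5 + n))
N = -8 (N = 2*(-2*2)*(5 - 2*2) = 2*(-4)*(5 - 4) = 2*(-4)*1 = -8)
(N + D(2, 4))**2 = (-8 + 9)**2 = 1**2 = 1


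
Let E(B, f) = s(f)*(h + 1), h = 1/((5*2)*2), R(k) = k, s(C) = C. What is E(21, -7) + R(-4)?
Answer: -227/20 ≈ -11.350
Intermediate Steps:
h = 1/20 (h = 1/(10*2) = 1/20 ≈ 0.050000)
E(B, f) = 21*f/20 (E(B, f) = f*(1/20 + 1) = f*(21/20) = 21*f/20)
E(21, -7) + R(-4) = (21/20)*(-7) - 4 = -147/20 - 4 = -227/20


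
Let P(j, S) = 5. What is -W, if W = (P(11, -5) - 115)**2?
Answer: -12100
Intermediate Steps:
W = 12100 (W = (5 - 115)**2 = (-110)**2 = 12100)
-W = -1*12100 = -12100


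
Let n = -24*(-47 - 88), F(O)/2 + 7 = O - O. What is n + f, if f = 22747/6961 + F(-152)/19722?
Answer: 222625703480/68642421 ≈ 3243.3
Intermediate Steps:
F(O) = -14 (F(O) = -14 + 2*(O - O) = -14 + 2*0 = -14 + 0 = -14)
n = 3240 (n = -24*(-135) = 3240)
f = 224259440/68642421 (f = 22747/6961 - 14/19722 = 22747*(1/6961) - 14*1/19722 = 22747/6961 - 7/9861 = 224259440/68642421 ≈ 3.2671)
n + f = 3240 + 224259440/68642421 = 222625703480/68642421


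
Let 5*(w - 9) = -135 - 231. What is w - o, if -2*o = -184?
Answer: -781/5 ≈ -156.20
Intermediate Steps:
w = -321/5 (w = 9 + (-135 - 231)/5 = 9 + (⅕)*(-366) = 9 - 366/5 = -321/5 ≈ -64.200)
o = 92 (o = -½*(-184) = 92)
w - o = -321/5 - 1*92 = -321/5 - 92 = -781/5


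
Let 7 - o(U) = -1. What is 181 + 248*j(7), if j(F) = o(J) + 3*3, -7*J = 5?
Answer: 4397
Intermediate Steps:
J = -5/7 (J = -1/7*5 = -5/7 ≈ -0.71429)
o(U) = 8 (o(U) = 7 - 1*(-1) = 7 + 1 = 8)
j(F) = 17 (j(F) = 8 + 3*3 = 8 + 9 = 17)
181 + 248*j(7) = 181 + 248*17 = 181 + 4216 = 4397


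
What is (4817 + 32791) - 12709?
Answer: 24899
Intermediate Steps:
(4817 + 32791) - 12709 = 37608 - 12709 = 24899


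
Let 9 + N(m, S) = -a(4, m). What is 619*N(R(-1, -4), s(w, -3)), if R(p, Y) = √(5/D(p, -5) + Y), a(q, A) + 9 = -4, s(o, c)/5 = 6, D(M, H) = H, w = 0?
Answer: 2476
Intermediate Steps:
s(o, c) = 30 (s(o, c) = 5*6 = 30)
a(q, A) = -13 (a(q, A) = -9 - 4 = -13)
R(p, Y) = √(-1 + Y) (R(p, Y) = √(5/(-5) + Y) = √(5*(-⅕) + Y) = √(-1 + Y))
N(m, S) = 4 (N(m, S) = -9 - 1*(-13) = -9 + 13 = 4)
619*N(R(-1, -4), s(w, -3)) = 619*4 = 2476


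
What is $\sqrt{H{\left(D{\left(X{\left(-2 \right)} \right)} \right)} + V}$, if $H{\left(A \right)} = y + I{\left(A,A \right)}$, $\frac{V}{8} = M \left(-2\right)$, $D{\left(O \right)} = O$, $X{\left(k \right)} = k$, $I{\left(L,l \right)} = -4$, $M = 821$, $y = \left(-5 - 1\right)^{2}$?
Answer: $12 i \sqrt{91} \approx 114.47 i$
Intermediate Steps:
$y = 36$ ($y = \left(-6\right)^{2} = 36$)
$V = -13136$ ($V = 8 \cdot 821 \left(-2\right) = 8 \left(-1642\right) = -13136$)
$H{\left(A \right)} = 32$ ($H{\left(A \right)} = 36 - 4 = 32$)
$\sqrt{H{\left(D{\left(X{\left(-2 \right)} \right)} \right)} + V} = \sqrt{32 - 13136} = \sqrt{-13104} = 12 i \sqrt{91}$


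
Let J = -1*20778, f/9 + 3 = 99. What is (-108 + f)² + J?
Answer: 550758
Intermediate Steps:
f = 864 (f = -27 + 9*99 = -27 + 891 = 864)
J = -20778
(-108 + f)² + J = (-108 + 864)² - 20778 = 756² - 20778 = 571536 - 20778 = 550758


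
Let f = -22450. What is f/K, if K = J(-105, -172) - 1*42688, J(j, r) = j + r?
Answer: 4490/8593 ≈ 0.52252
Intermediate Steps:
K = -42965 (K = (-105 - 172) - 1*42688 = -277 - 42688 = -42965)
f/K = -22450/(-42965) = -22450*(-1/42965) = 4490/8593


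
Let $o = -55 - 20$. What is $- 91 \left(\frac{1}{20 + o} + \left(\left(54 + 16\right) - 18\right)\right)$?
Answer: $- \frac{260169}{55} \approx -4730.3$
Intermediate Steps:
$o = -75$
$- 91 \left(\frac{1}{20 + o} + \left(\left(54 + 16\right) - 18\right)\right) = - 91 \left(\frac{1}{20 - 75} + \left(\left(54 + 16\right) - 18\right)\right) = - 91 \left(\frac{1}{-55} + \left(70 - 18\right)\right) = - 91 \left(- \frac{1}{55} + 52\right) = \left(-91\right) \frac{2859}{55} = - \frac{260169}{55}$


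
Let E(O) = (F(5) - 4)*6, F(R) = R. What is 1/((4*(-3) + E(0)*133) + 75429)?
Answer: 1/76215 ≈ 1.3121e-5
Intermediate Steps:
E(O) = 6 (E(O) = (5 - 4)*6 = 1*6 = 6)
1/((4*(-3) + E(0)*133) + 75429) = 1/((4*(-3) + 6*133) + 75429) = 1/((-12 + 798) + 75429) = 1/(786 + 75429) = 1/76215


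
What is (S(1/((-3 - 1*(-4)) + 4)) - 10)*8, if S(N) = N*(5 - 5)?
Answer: -80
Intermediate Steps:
S(N) = 0 (S(N) = N*0 = 0)
(S(1/((-3 - 1*(-4)) + 4)) - 10)*8 = (0 - 10)*8 = -10*8 = -80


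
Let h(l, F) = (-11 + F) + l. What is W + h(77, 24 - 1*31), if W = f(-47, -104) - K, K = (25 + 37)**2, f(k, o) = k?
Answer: -3832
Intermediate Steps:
K = 3844 (K = 62**2 = 3844)
h(l, F) = -11 + F + l
W = -3891 (W = -47 - 1*3844 = -47 - 3844 = -3891)
W + h(77, 24 - 1*31) = -3891 + (-11 + (24 - 1*31) + 77) = -3891 + (-11 + (24 - 31) + 77) = -3891 + (-11 - 7 + 77) = -3891 + 59 = -3832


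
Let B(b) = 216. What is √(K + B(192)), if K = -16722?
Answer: 3*I*√1834 ≈ 128.48*I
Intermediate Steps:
√(K + B(192)) = √(-16722 + 216) = √(-16506) = 3*I*√1834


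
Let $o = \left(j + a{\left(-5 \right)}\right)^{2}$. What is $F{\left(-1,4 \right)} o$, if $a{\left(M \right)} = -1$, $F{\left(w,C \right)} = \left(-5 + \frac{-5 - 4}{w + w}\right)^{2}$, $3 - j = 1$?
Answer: $\frac{1}{4} \approx 0.25$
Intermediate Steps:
$j = 2$ ($j = 3 - 1 = 2$)
$F{\left(w,C \right)} = \left(-5 - \frac{9}{2 w}\right)^{2}$
$o = 1$ ($o = \left(2 - 1\right)^{2} = 1^{2} = 1$)
$F{\left(-1,4 \right)} o = \frac{\left(9 + 10 \left(-1\right)\right)^{2}}{4 \cdot 1} \cdot 1 = \frac{1}{4} \cdot 1 \left(9 - 10\right)^{2} \cdot 1 = \frac{1}{4} \cdot 1 \left(-1\right)^{2} \cdot 1 = \frac{1}{4} \cdot 1 \cdot 1 \cdot 1 = \frac{1}{4} \cdot 1 = \frac{1}{4}$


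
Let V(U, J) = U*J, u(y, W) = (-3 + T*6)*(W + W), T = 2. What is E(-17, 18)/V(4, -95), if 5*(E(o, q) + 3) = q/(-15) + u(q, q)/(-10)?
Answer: 243/9500 ≈ 0.025579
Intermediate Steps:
u(y, W) = 18*W (u(y, W) = (-3 + 2*6)*(W + W) = (-3 + 12)*(2*W) = 9*(2*W) = 18*W)
E(o, q) = -3 - 28*q/75 (E(o, q) = -3 + (q/(-15) + (18*q)/(-10))/5 = -3 + (q*(-1/15) + (18*q)*(-1/10))/5 = -3 + (-q/15 - 9*q/5)/5 = -3 + (-28*q/15)/5 = -3 - 28*q/75)
V(U, J) = J*U
E(-17, 18)/V(4, -95) = (-3 - 28/75*18)/((-95*4)) = (-3 - 168/25)/(-380) = -243/25*(-1/380) = 243/9500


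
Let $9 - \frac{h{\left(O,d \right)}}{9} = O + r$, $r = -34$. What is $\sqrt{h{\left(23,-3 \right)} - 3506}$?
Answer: $i \sqrt{3326} \approx 57.672 i$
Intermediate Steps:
$h{\left(O,d \right)} = 387 - 9 O$ ($h{\left(O,d \right)} = 81 - 9 \left(O - 34\right) = 81 - 9 \left(-34 + O\right) = 81 - \left(-306 + 9 O\right) = 387 - 9 O$)
$\sqrt{h{\left(23,-3 \right)} - 3506} = \sqrt{\left(387 - 207\right) - 3506} = \sqrt{180 - 3506} = \sqrt{-3326} = i \sqrt{3326}$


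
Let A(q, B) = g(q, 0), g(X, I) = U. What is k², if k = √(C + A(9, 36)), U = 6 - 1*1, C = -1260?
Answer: -1255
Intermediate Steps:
U = 5 (U = 6 - 1 = 5)
g(X, I) = 5
A(q, B) = 5
k = I*√1255 (k = √(-1260 + 5) = √(-1255) = I*√1255 ≈ 35.426*I)
k² = (I*√1255)² = -1255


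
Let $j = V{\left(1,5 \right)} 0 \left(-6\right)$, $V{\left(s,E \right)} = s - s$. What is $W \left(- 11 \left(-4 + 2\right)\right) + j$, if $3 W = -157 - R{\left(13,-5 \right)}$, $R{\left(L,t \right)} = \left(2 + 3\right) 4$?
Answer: $-1298$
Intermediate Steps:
$V{\left(s,E \right)} = 0$
$R{\left(L,t \right)} = 20$ ($R{\left(L,t \right)} = 5 \cdot 4 = 20$)
$j = 0$ ($j = 0 \cdot 0 \left(-6\right) = 0 \left(-6\right) = 0$)
$W = -59$ ($W = \frac{-157 - 20}{3} = \frac{1}{3} \left(-177\right) = -59$)
$W \left(- 11 \left(-4 + 2\right)\right) + j = - 59 \left(- 11 \left(-4 + 2\right)\right) + 0 = - 59 \left(\left(-11\right) \left(-2\right)\right) + 0 = \left(-59\right) 22 + 0 = -1298 + 0 = -1298$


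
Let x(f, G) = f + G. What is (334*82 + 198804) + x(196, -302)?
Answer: 226086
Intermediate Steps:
x(f, G) = G + f
(334*82 + 198804) + x(196, -302) = (334*82 + 198804) + (-302 + 196) = (27388 + 198804) - 106 = 226192 - 106 = 226086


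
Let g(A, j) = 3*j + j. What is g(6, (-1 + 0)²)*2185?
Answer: 8740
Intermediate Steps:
g(A, j) = 4*j
g(6, (-1 + 0)²)*2185 = (4*(-1 + 0)²)*2185 = (4*(-1)²)*2185 = (4*1)*2185 = 4*2185 = 8740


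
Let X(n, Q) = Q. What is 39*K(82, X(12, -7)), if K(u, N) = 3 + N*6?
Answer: -1521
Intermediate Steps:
K(u, N) = 3 + 6*N
39*K(82, X(12, -7)) = 39*(3 + 6*(-7)) = 39*(3 - 42) = 39*(-39) = -1521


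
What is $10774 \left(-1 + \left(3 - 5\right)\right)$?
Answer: $-32322$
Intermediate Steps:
$10774 \left(-1 + \left(3 - 5\right)\right) = 10774 \left(-1 - 2\right) = 10774 \left(-3\right) = -32322$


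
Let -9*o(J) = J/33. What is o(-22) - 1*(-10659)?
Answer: 287795/27 ≈ 10659.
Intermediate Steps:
o(J) = -J/297 (o(J) = -J/(9*33) = -J/297)
o(-22) - 1*(-10659) = -1/297*(-22) - 1*(-10659) = 2/27 + 10659 = 287795/27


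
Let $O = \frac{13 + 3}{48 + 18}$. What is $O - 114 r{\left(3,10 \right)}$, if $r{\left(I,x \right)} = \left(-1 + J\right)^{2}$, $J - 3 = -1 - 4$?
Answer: $- \frac{33850}{33} \approx -1025.8$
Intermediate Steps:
$J = -2$ ($J = 3 - 5 = -2$)
$O = \frac{8}{33}$ ($O = \frac{16}{66} = 16 \cdot \frac{1}{66} = \frac{8}{33} \approx 0.24242$)
$r{\left(I,x \right)} = 9$ ($r{\left(I,x \right)} = \left(-1 - 2\right)^{2} = \left(-3\right)^{2} = 9$)
$O - 114 r{\left(3,10 \right)} = \frac{8}{33} - 1026 = - \frac{33850}{33}$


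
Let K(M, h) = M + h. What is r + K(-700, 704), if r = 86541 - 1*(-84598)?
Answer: 171143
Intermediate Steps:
r = 171139 (r = 86541 + 84598 = 171139)
r + K(-700, 704) = 171139 + (-700 + 704) = 171139 + 4 = 171143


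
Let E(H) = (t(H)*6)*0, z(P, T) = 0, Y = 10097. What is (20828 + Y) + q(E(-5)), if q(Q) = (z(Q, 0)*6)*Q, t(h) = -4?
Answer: 30925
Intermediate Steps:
E(H) = 0 (E(H) = -4*6*0 = -24*0 = 0)
q(Q) = 0 (q(Q) = (0*6)*Q = 0*Q = 0)
(20828 + Y) + q(E(-5)) = (20828 + 10097) + 0 = 30925 + 0 = 30925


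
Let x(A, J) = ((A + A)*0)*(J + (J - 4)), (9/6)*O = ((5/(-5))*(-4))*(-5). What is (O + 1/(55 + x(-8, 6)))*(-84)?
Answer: 61516/55 ≈ 1118.5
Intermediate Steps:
O = -40/3 (O = 2*(((5/(-5))*(-4))*(-5))/3 = 2*(((5*(-⅕))*(-4))*(-5))/3 = 2*(-1*(-4)*(-5))/3 = 2*(4*(-5))/3 = (⅔)*(-20) = -40/3 ≈ -13.333)
x(A, J) = 0 (x(A, J) = ((2*A)*0)*(J + (-4 + J)) = 0*(-4 + 2*J) = 0)
(O + 1/(55 + x(-8, 6)))*(-84) = (-40/3 + 1/(55 + 0))*(-84) = (-40/3 + 1/55)*(-84) = -2197/165*(-84) = 61516/55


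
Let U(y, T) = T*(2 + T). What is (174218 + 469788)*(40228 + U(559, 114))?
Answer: 34423408712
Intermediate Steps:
(174218 + 469788)*(40228 + U(559, 114)) = (174218 + 469788)*(40228 + 114*(2 + 114)) = 644006*(40228 + 114*116) = 644006*(40228 + 13224) = 644006*53452 = 34423408712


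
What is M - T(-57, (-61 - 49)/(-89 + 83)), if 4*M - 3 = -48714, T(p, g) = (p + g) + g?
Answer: -145889/12 ≈ -12157.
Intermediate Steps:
T(p, g) = p + 2*g (T(p, g) = (g + p) + g = p + 2*g)
M = -48711/4 (M = 3/4 + (1/4)*(-48714) = 3/4 - 24357/2 = -48711/4 ≈ -12178.)
M - T(-57, (-61 - 49)/(-89 + 83)) = -48711/4 - (-57 + 2*((-61 - 49)/(-89 + 83))) = -48711/4 - (-57 + 2*(-110/(-6))) = -48711/4 - (-57 + 2*(-110*(-1/6))) = -48711/4 - (-57 + 2*(55/3)) = -48711/4 - (-57 + 110/3) = -48711/4 - 1*(-61/3) = -48711/4 + 61/3 = -145889/12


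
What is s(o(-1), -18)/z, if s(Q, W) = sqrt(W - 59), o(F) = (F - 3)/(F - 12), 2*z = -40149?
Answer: -2*I*sqrt(77)/40149 ≈ -0.00043712*I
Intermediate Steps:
z = -40149/2 (z = (1/2)*(-40149) = -40149/2 ≈ -20075.)
o(F) = (-3 + F)/(-12 + F)
s(Q, W) = sqrt(-59 + W)
s(o(-1), -18)/z = sqrt(-59 - 18)/(-40149/2) = sqrt(-77)*(-2/40149) = (I*sqrt(77))*(-2/40149) = -2*I*sqrt(77)/40149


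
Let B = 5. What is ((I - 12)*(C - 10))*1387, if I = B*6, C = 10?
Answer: 0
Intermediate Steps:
I = 30 (I = 5*6 = 30)
((I - 12)*(C - 10))*1387 = ((30 - 12)*(10 - 10))*1387 = (18*0)*1387 = 0*1387 = 0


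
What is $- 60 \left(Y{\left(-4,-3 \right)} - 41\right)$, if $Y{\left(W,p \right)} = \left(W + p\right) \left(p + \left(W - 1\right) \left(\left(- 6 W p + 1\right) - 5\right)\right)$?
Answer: $160800$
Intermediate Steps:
$Y{\left(W,p \right)} = \left(W + p\right) \left(p + \left(-1 + W\right) \left(-4 - 6 W p\right)\right)$ ($Y{\left(W,p \right)} = \left(W + p\right) \left(p + \left(-1 + W\right) \left(\left(- 6 W p + 1\right) - 5\right)\right) = \left(W + p\right) \left(p + \left(-1 + W\right) \left(\left(1 - 6 W p\right) - 5\right)\right) = \left(W + p\right) \left(p + \left(-1 + W\right) \left(-4 - 6 W p\right)\right)$)
$- 60 \left(Y{\left(-4,-3 \right)} - 41\right) = - 60 \left(\left(\left(-3\right)^{2} - 4 \left(-4\right)^{2} + 4 \left(-4\right) + 4 \left(-3\right) - - 18 \left(-4\right)^{3} - 6 \left(-4\right)^{2} \left(-3\right)^{2} - \left(-12\right) \left(-3\right) + 6 \left(-4\right) \left(-3\right)^{2} + 6 \left(-3\right) \left(-4\right)^{2}\right) - 41\right) = - 60 \left(\left(9 - 64 - 16 - 12 - \left(-18\right) \left(-64\right) - 96 \cdot 9 - 36 + 6 \left(-4\right) 9 + 6 \left(-3\right) 16\right) - 41\right) = - 60 \left(\left(9 - 64 - 16 - 12 - 1152 - 864 - 36 - 216 - 288\right) - 41\right) = - 60 \left(-2639 - 41\right) = \left(-60\right) \left(-2680\right) = 160800$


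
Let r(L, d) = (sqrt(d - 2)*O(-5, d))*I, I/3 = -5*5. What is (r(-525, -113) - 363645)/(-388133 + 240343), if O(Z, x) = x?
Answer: 72729/29558 - 1695*I*sqrt(115)/29558 ≈ 2.4606 - 0.61495*I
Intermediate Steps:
I = -75 (I = 3*(-5*5) = 3*(-25) = -75)
r(L, d) = -75*d*sqrt(-2 + d) (r(L, d) = (sqrt(d - 2)*d)*(-75) = (sqrt(-2 + d)*d)*(-75) = (d*sqrt(-2 + d))*(-75) = -75*d*sqrt(-2 + d))
(r(-525, -113) - 363645)/(-388133 + 240343) = (-75*(-113)*sqrt(-2 - 113) - 363645)/(-388133 + 240343) = (-75*(-113)*sqrt(-115) - 363645)/(-147790) = (-75*(-113)*I*sqrt(115) - 363645)*(-1/147790) = (8475*I*sqrt(115) - 363645)*(-1/147790) = (-363645 + 8475*I*sqrt(115))*(-1/147790) = 72729/29558 - 1695*I*sqrt(115)/29558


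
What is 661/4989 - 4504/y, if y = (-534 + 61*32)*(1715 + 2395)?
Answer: 106384009/807660895 ≈ 0.13172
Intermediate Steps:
y = 5827980 (y = (-534 + 1952)*4110 = 1418*4110 = 5827980)
661/4989 - 4504/y = 661/4989 - 4504/5827980 = 661*(1/4989) - 4504*1/5827980 = 661/4989 - 1126/1456995 = 106384009/807660895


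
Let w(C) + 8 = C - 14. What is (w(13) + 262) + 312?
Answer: 565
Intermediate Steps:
w(C) = -22 + C (w(C) = -8 + (C - 14) = -8 + (-14 + C) = -22 + C)
(w(13) + 262) + 312 = ((-22 + 13) + 262) + 312 = (-9 + 262) + 312 = 253 + 312 = 565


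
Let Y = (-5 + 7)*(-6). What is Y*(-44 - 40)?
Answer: 1008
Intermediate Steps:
Y = -12 (Y = 2*(-6) = -12)
Y*(-44 - 40) = -12*(-44 - 40) = -12*(-84) = 1008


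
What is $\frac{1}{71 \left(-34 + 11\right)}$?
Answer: $- \frac{1}{1633} \approx -0.00061237$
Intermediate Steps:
$\frac{1}{71 \left(-34 + 11\right)} = \frac{1}{71 \left(-23\right)} = \frac{1}{-1633} = - \frac{1}{1633}$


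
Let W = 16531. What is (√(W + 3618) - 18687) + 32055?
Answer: 13368 + √20149 ≈ 13510.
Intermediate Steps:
(√(W + 3618) - 18687) + 32055 = (√(16531 + 3618) - 18687) + 32055 = (√20149 - 18687) + 32055 = (-18687 + √20149) + 32055 = 13368 + √20149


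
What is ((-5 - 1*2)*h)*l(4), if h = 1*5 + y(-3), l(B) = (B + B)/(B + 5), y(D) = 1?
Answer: -112/3 ≈ -37.333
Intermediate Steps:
l(B) = 2*B/(5 + B) (l(B) = (2*B)/(5 + B) = 2*B/(5 + B))
h = 6 (h = 1*5 + 1 = 5 + 1 = 6)
((-5 - 1*2)*h)*l(4) = ((-5 - 1*2)*6)*(2*4/(5 + 4)) = ((-5 - 2)*6)*(2*4/9) = (-7*6)*(2*4*(⅑)) = -42*8/9 = -112/3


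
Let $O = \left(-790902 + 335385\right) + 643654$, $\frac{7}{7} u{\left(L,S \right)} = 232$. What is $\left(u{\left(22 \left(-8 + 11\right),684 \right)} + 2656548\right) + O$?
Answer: $2844917$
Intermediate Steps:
$u{\left(L,S \right)} = 232$
$O = 188137$ ($O = -455517 + 643654 = 188137$)
$\left(u{\left(22 \left(-8 + 11\right),684 \right)} + 2656548\right) + O = \left(232 + 2656548\right) + 188137 = 2656780 + 188137 = 2844917$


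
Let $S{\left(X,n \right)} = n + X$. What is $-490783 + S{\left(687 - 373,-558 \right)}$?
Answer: $-491027$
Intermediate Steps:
$S{\left(X,n \right)} = X + n$
$-490783 + S{\left(687 - 373,-558 \right)} = -490783 + \left(\left(687 - 373\right) - 558\right) = -490783 + \left(314 - 558\right) = -490783 - 244 = -491027$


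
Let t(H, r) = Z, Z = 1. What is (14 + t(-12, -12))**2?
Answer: 225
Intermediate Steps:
t(H, r) = 1
(14 + t(-12, -12))**2 = (14 + 1)**2 = 15**2 = 225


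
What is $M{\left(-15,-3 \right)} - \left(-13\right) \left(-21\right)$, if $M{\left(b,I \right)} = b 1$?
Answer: $-288$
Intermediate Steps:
$M{\left(b,I \right)} = b$
$M{\left(-15,-3 \right)} - \left(-13\right) \left(-21\right) = -15 - \left(-13\right) \left(-21\right) = -15 - 273 = -288$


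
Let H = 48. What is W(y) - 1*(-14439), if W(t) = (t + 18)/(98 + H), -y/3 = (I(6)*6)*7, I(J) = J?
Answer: 1053678/73 ≈ 14434.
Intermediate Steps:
y = -756 (y = -3*6*6*7 = -108*7 = -3*252 = -756)
W(t) = 9/73 + t/146 (W(t) = (t + 18)/(98 + 48) = (18 + t)/146 = (18 + t)*(1/146) = 9/73 + t/146)
W(y) - 1*(-14439) = (9/73 + (1/146)*(-756)) - 1*(-14439) = (9/73 - 378/73) + 14439 = -369/73 + 14439 = 1053678/73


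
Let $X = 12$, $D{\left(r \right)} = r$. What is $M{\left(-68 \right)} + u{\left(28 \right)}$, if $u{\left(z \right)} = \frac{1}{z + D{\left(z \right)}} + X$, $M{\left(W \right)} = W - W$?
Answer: $\frac{673}{56} \approx 12.018$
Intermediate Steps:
$M{\left(W \right)} = 0$
$u{\left(z \right)} = 12 + \frac{1}{2 z}$ ($u{\left(z \right)} = \frac{1}{z + z} + 12 = \frac{1}{2 z} + 12 = 12 + \frac{1}{2 z}$)
$M{\left(-68 \right)} + u{\left(28 \right)} = 0 + \left(12 + \frac{1}{2 \cdot 28}\right) = 0 + \left(12 + \frac{1}{2} \cdot \frac{1}{28}\right) = 0 + \left(12 + \frac{1}{56}\right) = 0 + \frac{673}{56} = \frac{673}{56}$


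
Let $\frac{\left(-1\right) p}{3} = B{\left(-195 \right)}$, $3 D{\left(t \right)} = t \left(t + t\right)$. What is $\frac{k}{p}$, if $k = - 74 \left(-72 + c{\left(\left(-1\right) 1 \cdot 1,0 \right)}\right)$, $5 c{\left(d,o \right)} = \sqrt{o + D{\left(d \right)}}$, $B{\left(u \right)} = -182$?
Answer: $\frac{888}{91} - \frac{37 \sqrt{6}}{4095} \approx 9.7361$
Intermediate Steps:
$D{\left(t \right)} = \frac{2 t^{2}}{3}$ ($D{\left(t \right)} = \frac{t \left(t + t\right)}{3} = \frac{t 2 t}{3} = \frac{2 t^{2}}{3}$)
$c{\left(d,o \right)} = \frac{\sqrt{o + \frac{2 d^{2}}{3}}}{5}$
$k = 5328 - \frac{74 \sqrt{6}}{15}$ ($k = - 74 \left(-72 + \frac{\sqrt{6 \left(\left(-1\right) 1 \cdot 1\right)^{2} + 9 \cdot 0}}{15}\right) = - 74 \left(-72 + \frac{\sqrt{6 \left(\left(-1\right) 1\right)^{2} + 0}}{15}\right) = - 74 \left(-72 + \frac{\sqrt{6 \left(-1\right)^{2} + 0}}{15}\right) = - 74 \left(-72 + \frac{\sqrt{6 \cdot 1 + 0}}{15}\right) = - 74 \left(-72 + \frac{\sqrt{6 + 0}}{15}\right) = - 74 \left(-72 + \frac{\sqrt{6}}{15}\right) = 5328 - \frac{74 \sqrt{6}}{15} \approx 5315.9$)
$p = 546$ ($p = \left(-3\right) \left(-182\right) = 546$)
$\frac{k}{p} = \frac{5328 - \frac{74 \sqrt{6}}{15}}{546} = \left(5328 - \frac{74 \sqrt{6}}{15}\right) \frac{1}{546} = \frac{888}{91} - \frac{37 \sqrt{6}}{4095}$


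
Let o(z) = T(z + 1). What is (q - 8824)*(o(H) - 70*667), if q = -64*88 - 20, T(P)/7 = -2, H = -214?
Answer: 676087104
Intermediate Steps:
T(P) = -14 (T(P) = 7*(-2) = -14)
o(z) = -14
q = -5652 (q = -5632 - 20 = -5652)
(q - 8824)*(o(H) - 70*667) = (-5652 - 8824)*(-14 - 70*667) = -14476*(-14 - 46690) = -14476*(-46704) = 676087104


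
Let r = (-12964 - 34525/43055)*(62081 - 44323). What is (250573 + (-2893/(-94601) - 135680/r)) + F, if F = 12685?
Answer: 1898967507413803632977/7213331722384047 ≈ 2.6326e+5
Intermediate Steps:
r = -1982501504022/8611 (r = (-12964 - 34525*1/43055)*17758 = (-12964 - 6905/8611)*17758 = -111639909/8611*17758 = -1982501504022/8611 ≈ -2.3023e+8)
(250573 + (-2893/(-94601) - 135680/r)) + F = (250573 + (-2893/(-94601) - 135680/(-1982501504022/8611))) + 12685 = (250573 + (-2893*(-1/94601) - 135680*(-8611/1982501504022))) + 12685 = (250573 + (2893/94601 + 584170240/991250752011)) + 12685 = (250573 + 224842424187851/7213331722384047) + 12685 = 1807466394515361996782/7213331722384047 + 12685 = 1898967507413803632977/7213331722384047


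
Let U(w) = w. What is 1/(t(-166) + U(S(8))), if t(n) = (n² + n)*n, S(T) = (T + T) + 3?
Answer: -1/4546721 ≈ -2.1994e-7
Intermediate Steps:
S(T) = 3 + 2*T (S(T) = 2*T + 3 = 3 + 2*T)
t(n) = n*(n + n²) (t(n) = (n + n²)*n = n*(n + n²))
1/(t(-166) + U(S(8))) = 1/((-166)²*(1 - 166) + (3 + 2*8)) = 1/(27556*(-165) + (3 + 16)) = 1/(-4546740 + 19) = 1/(-4546721) = -1/4546721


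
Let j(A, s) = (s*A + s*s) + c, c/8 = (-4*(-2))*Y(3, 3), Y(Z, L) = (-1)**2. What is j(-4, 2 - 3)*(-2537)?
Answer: -175053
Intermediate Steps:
Y(Z, L) = 1
c = 64 (c = 8*(-4*(-2)*1) = 8*(8*1) = 8*8 = 64)
j(A, s) = 64 + s**2 + A*s (j(A, s) = (s*A + s*s) + 64 = (A*s + s**2) + 64 = (s**2 + A*s) + 64 = 64 + s**2 + A*s)
j(-4, 2 - 3)*(-2537) = (64 + (2 - 3)**2 - 4*(2 - 3))*(-2537) = (64 + (-1)**2 - 4*(-1))*(-2537) = (64 + 1 + 4)*(-2537) = 69*(-2537) = -175053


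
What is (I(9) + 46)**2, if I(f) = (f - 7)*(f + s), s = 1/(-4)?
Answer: 16129/4 ≈ 4032.3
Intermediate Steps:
s = -1/4 ≈ -0.25000
I(f) = (-7 + f)*(-1/4 + f) (I(f) = (f - 7)*(f - 1/4) = (-7 + f)*(-1/4 + f))
(I(9) + 46)**2 = ((7/4 + 9**2 - 29/4*9) + 46)**2 = ((7/4 + 81 - 261/4) + 46)**2 = (35/2 + 46)**2 = (127/2)**2 = 16129/4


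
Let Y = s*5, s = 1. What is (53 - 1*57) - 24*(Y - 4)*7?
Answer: -172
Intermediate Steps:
Y = 5 (Y = 1*5 = 5)
(53 - 1*57) - 24*(Y - 4)*7 = (53 - 1*57) - 24*(5 - 4)*7 = (53 - 57) - 24*7 = -4 - 24*7 = -4 - 168 = -172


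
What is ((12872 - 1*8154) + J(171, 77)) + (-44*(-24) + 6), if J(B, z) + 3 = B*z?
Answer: 18944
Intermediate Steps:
J(B, z) = -3 + B*z
((12872 - 1*8154) + J(171, 77)) + (-44*(-24) + 6) = ((12872 - 1*8154) + (-3 + 171*77)) + (-44*(-24) + 6) = ((12872 - 8154) + (-3 + 13167)) + (1056 + 6) = (4718 + 13164) + 1062 = 17882 + 1062 = 18944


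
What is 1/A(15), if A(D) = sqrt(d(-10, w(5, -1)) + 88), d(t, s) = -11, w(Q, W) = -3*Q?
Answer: sqrt(77)/77 ≈ 0.11396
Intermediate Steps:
A(D) = sqrt(77) (A(D) = sqrt(-11 + 88) = sqrt(77))
1/A(15) = 1/(sqrt(77)) = sqrt(77)/77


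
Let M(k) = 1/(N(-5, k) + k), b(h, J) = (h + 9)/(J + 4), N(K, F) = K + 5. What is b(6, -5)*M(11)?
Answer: -15/11 ≈ -1.3636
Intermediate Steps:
N(K, F) = 5 + K
b(h, J) = (9 + h)/(4 + J)
M(k) = 1/k (M(k) = 1/((5 - 5) + k) = 1/(0 + k) = 1/k)
b(6, -5)*M(11) = ((9 + 6)/(4 - 5))/11 = (15/(-1))*(1/11) = -1*15*(1/11) = -15*1/11 = -15/11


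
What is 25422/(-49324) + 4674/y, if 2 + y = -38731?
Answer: -10659743/16758478 ≈ -0.63608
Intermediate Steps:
y = -38733 (y = -2 - 38731 = -38733)
25422/(-49324) + 4674/y = 25422/(-49324) + 4674/(-38733) = 25422*(-1/49324) + 4674*(-1/38733) = -669/1298 - 1558/12911 = -10659743/16758478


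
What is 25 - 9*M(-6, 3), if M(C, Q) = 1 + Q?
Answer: -11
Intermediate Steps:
25 - 9*M(-6, 3) = 25 - 9*(1 + 3) = 25 - 9*4 = 25 - 36 = -11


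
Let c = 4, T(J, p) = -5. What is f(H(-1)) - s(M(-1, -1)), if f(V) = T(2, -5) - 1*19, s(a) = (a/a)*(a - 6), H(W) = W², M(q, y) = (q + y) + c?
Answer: -20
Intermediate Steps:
M(q, y) = 4 + q + y (M(q, y) = (q + y) + 4 = 4 + q + y)
s(a) = -6 + a (s(a) = 1*(-6 + a) = -6 + a)
f(V) = -24 (f(V) = -5 - 1*19 = -5 - 19 = -24)
f(H(-1)) - s(M(-1, -1)) = -24 - (-6 + (4 - 1 - 1)) = -24 - (-6 + 2) = -24 - 1*(-4) = -24 + 4 = -20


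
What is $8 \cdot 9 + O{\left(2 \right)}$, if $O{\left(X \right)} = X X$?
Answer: $76$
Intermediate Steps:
$O{\left(X \right)} = X^{2}$
$8 \cdot 9 + O{\left(2 \right)} = 8 \cdot 9 + 2^{2} = 72 + 4 = 76$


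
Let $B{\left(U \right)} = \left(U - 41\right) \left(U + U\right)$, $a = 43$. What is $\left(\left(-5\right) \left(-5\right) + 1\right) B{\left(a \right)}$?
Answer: $4472$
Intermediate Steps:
$B{\left(U \right)} = 2 U \left(-41 + U\right)$ ($B{\left(U \right)} = \left(-41 + U\right) 2 U = 2 U \left(-41 + U\right)$)
$\left(\left(-5\right) \left(-5\right) + 1\right) B{\left(a \right)} = \left(\left(-5\right) \left(-5\right) + 1\right) 2 \cdot 43 \left(-41 + 43\right) = \left(25 + 1\right) 2 \cdot 43 \cdot 2 = 26 \cdot 172 = 4472$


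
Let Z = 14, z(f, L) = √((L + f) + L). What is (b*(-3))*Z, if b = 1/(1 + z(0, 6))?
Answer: 42/11 - 84*√3/11 ≈ -9.4084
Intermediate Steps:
z(f, L) = √(f + 2*L)
b = 1/(1 + 2*√3) (b = 1/(1 + √(0 + 2*6)) = 1/(1 + √(0 + 12)) = 1/(1 + √12) = 1/(1 + 2*√3) ≈ 0.22401)
(b*(-3))*Z = ((-1/11 + 2*√3/11)*(-3))*14 = (3/11 - 6*√3/11)*14 = 42/11 - 84*√3/11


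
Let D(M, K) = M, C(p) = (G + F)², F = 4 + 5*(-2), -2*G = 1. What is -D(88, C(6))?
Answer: -88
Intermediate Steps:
G = -½ (G = -½*1 = -½ ≈ -0.50000)
F = -6 (F = 4 - 10 = -6)
C(p) = 169/4 (C(p) = (-½ - 6)² = (-13/2)² = 169/4)
-D(88, C(6)) = -1*88 = -88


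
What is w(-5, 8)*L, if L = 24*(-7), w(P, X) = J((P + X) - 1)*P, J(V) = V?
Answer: 1680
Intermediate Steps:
w(P, X) = P*(-1 + P + X) (w(P, X) = ((P + X) - 1)*P = (-1 + P + X)*P = P*(-1 + P + X))
L = -168
w(-5, 8)*L = -5*(-1 - 5 + 8)*(-168) = -5*2*(-168) = -10*(-168) = 1680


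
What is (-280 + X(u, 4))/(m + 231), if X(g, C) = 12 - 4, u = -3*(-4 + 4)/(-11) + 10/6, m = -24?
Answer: -272/207 ≈ -1.3140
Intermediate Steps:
u = 5/3 (u = -3*0*(-1/11) + 10*(⅙) = 0*(-1/11) + 5/3 = 0 + 5/3 = 5/3 ≈ 1.6667)
X(g, C) = 8
(-280 + X(u, 4))/(m + 231) = (-280 + 8)/(-24 + 231) = -272/207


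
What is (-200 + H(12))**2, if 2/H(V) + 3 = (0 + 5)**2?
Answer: 4835601/121 ≈ 39964.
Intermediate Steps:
H(V) = 1/11 (H(V) = 2/(-3 + (0 + 5)**2) = 2/(-3 + 5**2) = 2/(-3 + 25) = 2/22 = 2*(1/22) = 1/11)
(-200 + H(12))**2 = (-200 + 1/11)**2 = (-2199/11)**2 = 4835601/121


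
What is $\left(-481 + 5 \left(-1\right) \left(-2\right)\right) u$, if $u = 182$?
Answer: $-85722$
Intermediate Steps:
$\left(-481 + 5 \left(-1\right) \left(-2\right)\right) u = \left(-481 + 5 \left(-1\right) \left(-2\right)\right) 182 = \left(-481 - -10\right) 182 = \left(-481 + 10\right) 182 = \left(-471\right) 182 = -85722$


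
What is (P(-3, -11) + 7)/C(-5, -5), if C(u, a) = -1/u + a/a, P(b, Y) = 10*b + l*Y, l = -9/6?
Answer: -65/12 ≈ -5.4167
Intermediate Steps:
l = -3/2 (l = -9*⅙ = -3/2 ≈ -1.5000)
P(b, Y) = 10*b - 3*Y/2
C(u, a) = 1 - 1/u (C(u, a) = -1/u + 1 = 1 - 1/u)
(P(-3, -11) + 7)/C(-5, -5) = ((10*(-3) - 3/2*(-11)) + 7)/(((-1 - 5)/(-5))) = ((-30 + 33/2) + 7)/((-⅕*(-6))) = (-27/2 + 7)/(6/5) = (⅚)*(-13/2) = -65/12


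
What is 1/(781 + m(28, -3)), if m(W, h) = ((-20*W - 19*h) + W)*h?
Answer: 1/2206 ≈ 0.00045331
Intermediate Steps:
m(W, h) = h*(-19*W - 19*h) (m(W, h) = (-19*W - 19*h)*h = h*(-19*W - 19*h))
1/(781 + m(28, -3)) = 1/(781 - 19*(-3)*(28 - 3)) = 1/(781 - 19*(-3)*25) = 1/(781 + 1425) = 1/2206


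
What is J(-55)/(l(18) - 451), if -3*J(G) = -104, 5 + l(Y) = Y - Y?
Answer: -13/171 ≈ -0.076023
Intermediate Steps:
l(Y) = -5 (l(Y) = -5 + (Y - Y) = -5 + 0 = -5)
J(G) = 104/3 (J(G) = -1/3*(-104) = 104/3)
J(-55)/(l(18) - 451) = 104/(3*(-5 - 451)) = (104/3)/(-456) = (104/3)*(-1/456) = -13/171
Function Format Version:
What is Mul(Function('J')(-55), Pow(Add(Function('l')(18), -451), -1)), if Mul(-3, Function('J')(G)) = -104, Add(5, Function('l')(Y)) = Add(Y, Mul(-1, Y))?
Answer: Rational(-13, 171) ≈ -0.076023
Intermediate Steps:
Function('l')(Y) = -5 (Function('l')(Y) = Add(-5, Add(Y, Mul(-1, Y))) = Add(-5, 0) = -5)
Function('J')(G) = Rational(104, 3) (Function('J')(G) = Mul(Rational(-1, 3), -104) = Rational(104, 3))
Mul(Function('J')(-55), Pow(Add(Function('l')(18), -451), -1)) = Mul(Rational(104, 3), Pow(Add(-5, -451), -1)) = Mul(Rational(104, 3), Pow(-456, -1)) = Mul(Rational(104, 3), Rational(-1, 456)) = Rational(-13, 171)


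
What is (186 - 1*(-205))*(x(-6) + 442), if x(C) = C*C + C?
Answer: 184552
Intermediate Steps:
x(C) = C + C² (x(C) = C² + C = C + C²)
(186 - 1*(-205))*(x(-6) + 442) = (186 - 1*(-205))*(-6*(1 - 6) + 442) = (186 + 205)*(-6*(-5) + 442) = 391*(30 + 442) = 391*472 = 184552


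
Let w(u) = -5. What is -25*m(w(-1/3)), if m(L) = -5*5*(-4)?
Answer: -2500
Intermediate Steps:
m(L) = 100 (m(L) = -25*(-4) = -1*(-100) = 100)
-25*m(w(-1/3)) = -25*100 = -2500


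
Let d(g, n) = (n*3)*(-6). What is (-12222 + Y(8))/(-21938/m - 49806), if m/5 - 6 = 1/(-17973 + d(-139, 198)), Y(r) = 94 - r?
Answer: 980141285/4081548042 ≈ 0.24014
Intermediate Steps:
d(g, n) = -18*n (d(g, n) = (3*n)*(-6) = -18*n)
m = 646105/21537 (m = 30 + 5/(-17973 - 18*198) = 30 + 5/(-17973 - 3564) = 30 + 5/(-21537) = 30 + 5*(-1/21537) = 30 - 5/21537 = 646105/21537 ≈ 30.000)
(-12222 + Y(8))/(-21938/m - 49806) = (-12222 + (94 - 1*8))/(-21938/646105/21537 - 49806) = (-12222 + (94 - 8))/(-21938*21537/646105 - 49806) = (-12222 + 86)/(-472478706/646105 - 49806) = -12136/(-32652384336/646105) = -12136*(-646105/32652384336) = 980141285/4081548042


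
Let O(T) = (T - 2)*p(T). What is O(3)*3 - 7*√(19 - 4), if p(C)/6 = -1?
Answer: -18 - 7*√15 ≈ -45.111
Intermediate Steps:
p(C) = -6 (p(C) = 6*(-1) = -6)
O(T) = 12 - 6*T (O(T) = (T - 2)*(-6) = (-2 + T)*(-6) = 12 - 6*T)
O(3)*3 - 7*√(19 - 4) = (12 - 6*3)*3 - 7*√(19 - 4) = (12 - 18)*3 - 7*√15 = -6*3 - 7*√15 = -18 - 7*√15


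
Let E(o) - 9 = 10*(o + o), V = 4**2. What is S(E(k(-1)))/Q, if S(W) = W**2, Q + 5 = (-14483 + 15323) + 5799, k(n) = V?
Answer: 108241/6634 ≈ 16.316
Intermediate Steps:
V = 16
k(n) = 16
E(o) = 9 + 20*o (E(o) = 9 + 10*(o + o) = 9 + 10*(2*o) = 9 + 20*o)
Q = 6634 (Q = -5 + ((-14483 + 15323) + 5799) = -5 + (840 + 5799) = -5 + 6639 = 6634)
S(E(k(-1)))/Q = (9 + 20*16)**2/6634 = (9 + 320)**2*(1/6634) = 329**2*(1/6634) = 108241*(1/6634) = 108241/6634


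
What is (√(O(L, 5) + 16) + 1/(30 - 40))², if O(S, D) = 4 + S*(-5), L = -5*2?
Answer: 7001/100 - √70/5 ≈ 68.337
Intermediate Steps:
L = -10
O(S, D) = 4 - 5*S
(√(O(L, 5) + 16) + 1/(30 - 40))² = (√((4 - 5*(-10)) + 16) + 1/(30 - 40))² = (√((4 + 50) + 16) + 1/(-10))² = (√(54 + 16) - ⅒)² = (√70 - ⅒)² = (-⅒ + √70)²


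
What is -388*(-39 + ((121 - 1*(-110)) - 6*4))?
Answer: -65184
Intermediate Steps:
-388*(-39 + ((121 - 1*(-110)) - 6*4)) = -388*(-39 + ((121 + 110) - 24)) = -388*(-39 + (231 - 24)) = -388*(-39 + 207) = -388*168 = -65184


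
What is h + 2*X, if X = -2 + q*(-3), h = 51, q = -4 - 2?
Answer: 83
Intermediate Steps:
q = -6
X = 16 (X = -2 - 6*(-3) = -2 + 18 = 16)
h + 2*X = 51 + 2*16 = 51 + 32 = 83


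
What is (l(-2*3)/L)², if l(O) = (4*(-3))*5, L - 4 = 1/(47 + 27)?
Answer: 2190400/9801 ≈ 223.49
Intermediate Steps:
L = 297/74 (L = 4 + 1/(47 + 27) = 4 + 1/74 = 297/74 ≈ 4.0135)
l(O) = -60 (l(O) = -12*5 = -60)
(l(-2*3)/L)² = (-60/297/74)² = (-60*74/297)² = (-1480/99)² = 2190400/9801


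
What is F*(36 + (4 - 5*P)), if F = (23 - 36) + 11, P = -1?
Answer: -90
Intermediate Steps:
F = -2 (F = -13 + 11 = -2)
F*(36 + (4 - 5*P)) = -2*(36 + (4 - 5*(-1))) = -2*(36 + (4 + 5)) = -2*(36 + 9) = -2*45 = -90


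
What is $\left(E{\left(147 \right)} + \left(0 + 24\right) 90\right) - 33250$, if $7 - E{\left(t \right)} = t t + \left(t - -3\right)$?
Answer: $-52842$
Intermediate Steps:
$E{\left(t \right)} = 4 - t - t^{2}$ ($E{\left(t \right)} = 7 - \left(t t + \left(t - -3\right)\right) = 7 - \left(t^{2} + \left(t + 3\right)\right) = 7 - \left(t^{2} + \left(3 + t\right)\right) = 7 - \left(3 + t + t^{2}\right) = 4 - t - t^{2}$)
$\left(E{\left(147 \right)} + \left(0 + 24\right) 90\right) - 33250 = \left(\left(4 - 147 - 147^{2}\right) + \left(0 + 24\right) 90\right) - 33250 = \left(\left(4 - 147 - 21609\right) + 24 \cdot 90\right) - 33250 = \left(\left(4 - 147 - 21609\right) + 2160\right) - 33250 = \left(-21752 + 2160\right) - 33250 = -19592 - 33250 = -52842$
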